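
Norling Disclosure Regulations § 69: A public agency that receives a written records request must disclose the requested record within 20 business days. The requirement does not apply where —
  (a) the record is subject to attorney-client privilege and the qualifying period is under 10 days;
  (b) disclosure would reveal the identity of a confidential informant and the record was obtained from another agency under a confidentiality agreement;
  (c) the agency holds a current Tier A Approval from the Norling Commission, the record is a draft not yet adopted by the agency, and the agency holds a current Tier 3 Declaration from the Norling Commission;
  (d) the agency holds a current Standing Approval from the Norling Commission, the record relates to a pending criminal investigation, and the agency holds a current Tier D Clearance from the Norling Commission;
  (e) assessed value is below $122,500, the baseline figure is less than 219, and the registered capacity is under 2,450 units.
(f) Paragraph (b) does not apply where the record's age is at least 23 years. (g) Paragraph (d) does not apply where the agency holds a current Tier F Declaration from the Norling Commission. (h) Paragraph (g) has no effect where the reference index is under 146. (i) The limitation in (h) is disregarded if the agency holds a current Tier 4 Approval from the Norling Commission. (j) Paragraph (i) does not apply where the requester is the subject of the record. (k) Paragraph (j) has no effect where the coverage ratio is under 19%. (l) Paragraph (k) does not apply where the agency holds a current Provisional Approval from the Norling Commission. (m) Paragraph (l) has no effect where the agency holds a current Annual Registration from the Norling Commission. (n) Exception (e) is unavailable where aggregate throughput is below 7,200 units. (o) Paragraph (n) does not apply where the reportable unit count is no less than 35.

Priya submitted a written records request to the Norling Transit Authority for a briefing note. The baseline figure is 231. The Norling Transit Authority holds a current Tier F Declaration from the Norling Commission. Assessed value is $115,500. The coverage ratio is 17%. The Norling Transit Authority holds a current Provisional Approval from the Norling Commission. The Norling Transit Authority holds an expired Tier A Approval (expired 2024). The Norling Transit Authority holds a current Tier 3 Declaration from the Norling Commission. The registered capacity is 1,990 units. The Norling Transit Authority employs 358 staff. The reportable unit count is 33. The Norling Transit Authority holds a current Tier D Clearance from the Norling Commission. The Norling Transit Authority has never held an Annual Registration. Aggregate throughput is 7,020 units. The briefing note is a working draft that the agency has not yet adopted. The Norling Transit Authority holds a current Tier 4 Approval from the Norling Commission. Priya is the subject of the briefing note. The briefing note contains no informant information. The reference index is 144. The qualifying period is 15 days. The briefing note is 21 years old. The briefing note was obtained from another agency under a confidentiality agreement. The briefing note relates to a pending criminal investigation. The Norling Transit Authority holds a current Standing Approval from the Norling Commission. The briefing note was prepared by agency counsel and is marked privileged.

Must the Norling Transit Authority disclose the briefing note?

Exception (a) does not apply: the qualifying period is 15 days, not under 10 days.
Exception (b) does not apply: the briefing note contains no informant information.
Exception (c) does not apply: the Tier A Approval is not current.
All of (d)'s requirements are met (a current Standing Approval is held; the briefing note relates to a pending investigation; a current Tier D Clearance is held). Considering the limiting provisions: (g) would limit (d) — a current Tier F Declaration is held — but (h) sets (g) aside: (h) operates against (g): the reference index is 144, under the 146 limit. (i) would limit (h) — a current Tier 4 Approval is held — but (j) sets (i) aside: (j) operates — Priya is the subject of the briefing note. (k) is engaged (the coverage ratio is 17%, under the 19% limit), but is displaced by (l): (l) operates against (k): a current Provisional Approval is held. (m) does not operate here (no current Annual Registration is held), so (l) stands. So (d) applies.
Exception (e) fails — the baseline figure is 231, not less than 219.

No — exception (d) applies; the Norling Transit Authority is not required to disclose the briefing note.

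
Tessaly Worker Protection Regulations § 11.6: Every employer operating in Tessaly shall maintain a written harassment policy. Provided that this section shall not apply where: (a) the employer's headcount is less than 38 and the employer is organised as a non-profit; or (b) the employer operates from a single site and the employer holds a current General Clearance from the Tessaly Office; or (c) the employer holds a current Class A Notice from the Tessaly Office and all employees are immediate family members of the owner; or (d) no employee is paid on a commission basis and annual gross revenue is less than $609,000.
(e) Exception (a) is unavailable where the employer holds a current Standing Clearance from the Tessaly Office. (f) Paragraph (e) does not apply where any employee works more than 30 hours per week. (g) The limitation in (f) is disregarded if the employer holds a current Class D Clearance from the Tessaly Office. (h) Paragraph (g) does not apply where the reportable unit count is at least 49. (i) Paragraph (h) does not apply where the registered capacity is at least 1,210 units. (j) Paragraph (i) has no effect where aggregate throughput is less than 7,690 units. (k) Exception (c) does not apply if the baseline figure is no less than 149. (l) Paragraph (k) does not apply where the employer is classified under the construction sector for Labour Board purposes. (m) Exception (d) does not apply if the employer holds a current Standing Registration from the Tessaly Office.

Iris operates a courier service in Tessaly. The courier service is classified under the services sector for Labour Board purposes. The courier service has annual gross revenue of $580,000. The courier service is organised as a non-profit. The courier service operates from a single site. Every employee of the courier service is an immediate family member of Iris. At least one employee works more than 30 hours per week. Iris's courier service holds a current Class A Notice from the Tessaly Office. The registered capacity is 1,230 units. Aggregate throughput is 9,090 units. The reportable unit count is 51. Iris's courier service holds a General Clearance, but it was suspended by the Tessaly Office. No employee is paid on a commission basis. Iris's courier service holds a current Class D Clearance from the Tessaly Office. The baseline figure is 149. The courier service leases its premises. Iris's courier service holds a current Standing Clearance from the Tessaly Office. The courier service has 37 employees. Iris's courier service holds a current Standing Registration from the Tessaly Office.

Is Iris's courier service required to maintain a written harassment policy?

Yes — Iris's courier service must maintain a written harassment policy.

Exception (a) is satisfied on its face — the employer's headcount is 37, less than the 38 limit; the employer is a non-profit. However, paragraphs (e)–(j) must be considered: (e) operates against (a): a current Standing Clearance is held. (f) is triggered (at least one employee exceeds 30 hours/week), but yields to (g): (g) operates against (f): a current Class D Clearance is held. (h) would limit (g) — the reportable unit count is 51, meeting the 49 threshold — but (i) sets (h) aside: (i) applies — the registered capacity is 1,230 units, meeting the 1,210 units threshold. (j), which would lift (i), is inapplicable — aggregate throughput is 9,090 units, not less than 7,690 units. Exception (a) does not apply.
Exception (b) fails — no current General Clearance is held.
Exception (c) is satisfied on its face — a current Class A Notice is held; every employee is an immediate family member. But: (k) operates against (c): the baseline figure is 149, meeting the 149 threshold. (l) does not operate here (the courier service is classified under the services sector), so (k) stands. So (c) is unavailable.
Exception (d)'s conditions are all satisfied: no employee is paid on commission; annual gross revenue is $580,000, less than the $609,000 limit. Turning to paragraph (m): (m) is engaged — a current Standing Registration is held. So (d) is unavailable.
Every exception is unavailable, so the rule governs.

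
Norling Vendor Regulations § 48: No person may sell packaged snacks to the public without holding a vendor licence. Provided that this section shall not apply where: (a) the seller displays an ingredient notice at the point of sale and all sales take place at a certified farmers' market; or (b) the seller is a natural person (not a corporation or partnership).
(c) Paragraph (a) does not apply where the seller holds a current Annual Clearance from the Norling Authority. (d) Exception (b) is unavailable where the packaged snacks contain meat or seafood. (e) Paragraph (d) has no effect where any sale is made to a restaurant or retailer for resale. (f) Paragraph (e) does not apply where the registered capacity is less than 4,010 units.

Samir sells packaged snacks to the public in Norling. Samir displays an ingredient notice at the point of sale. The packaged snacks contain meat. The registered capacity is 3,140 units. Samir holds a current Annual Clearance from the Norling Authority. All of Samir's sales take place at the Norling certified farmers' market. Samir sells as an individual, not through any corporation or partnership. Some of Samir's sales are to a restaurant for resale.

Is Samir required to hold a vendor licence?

Exception (a) is satisfied on its face — an ingredient notice is displayed; all sales are at a certified farmers' market. However, paragraph (c) must be considered: (c) operates against (a): a current Annual Clearance is held. Exception (a) does not apply.
Exception (b)'s conditions are all satisfied: the seller is a natural person. Turning to paragraphs (d)–(f): (d) applies — the packaged snacks contain meat. (e) would limit (d) — some sales are to a restaurant for resale — but (f) sets (e) aside: (f) operates against (e): the registered capacity is 3,140 units, less than the 4,010 units limit. So (b) is unavailable.
No exception is made out. Samir falls within the general rule.

Yes — Samir must hold a vendor licence.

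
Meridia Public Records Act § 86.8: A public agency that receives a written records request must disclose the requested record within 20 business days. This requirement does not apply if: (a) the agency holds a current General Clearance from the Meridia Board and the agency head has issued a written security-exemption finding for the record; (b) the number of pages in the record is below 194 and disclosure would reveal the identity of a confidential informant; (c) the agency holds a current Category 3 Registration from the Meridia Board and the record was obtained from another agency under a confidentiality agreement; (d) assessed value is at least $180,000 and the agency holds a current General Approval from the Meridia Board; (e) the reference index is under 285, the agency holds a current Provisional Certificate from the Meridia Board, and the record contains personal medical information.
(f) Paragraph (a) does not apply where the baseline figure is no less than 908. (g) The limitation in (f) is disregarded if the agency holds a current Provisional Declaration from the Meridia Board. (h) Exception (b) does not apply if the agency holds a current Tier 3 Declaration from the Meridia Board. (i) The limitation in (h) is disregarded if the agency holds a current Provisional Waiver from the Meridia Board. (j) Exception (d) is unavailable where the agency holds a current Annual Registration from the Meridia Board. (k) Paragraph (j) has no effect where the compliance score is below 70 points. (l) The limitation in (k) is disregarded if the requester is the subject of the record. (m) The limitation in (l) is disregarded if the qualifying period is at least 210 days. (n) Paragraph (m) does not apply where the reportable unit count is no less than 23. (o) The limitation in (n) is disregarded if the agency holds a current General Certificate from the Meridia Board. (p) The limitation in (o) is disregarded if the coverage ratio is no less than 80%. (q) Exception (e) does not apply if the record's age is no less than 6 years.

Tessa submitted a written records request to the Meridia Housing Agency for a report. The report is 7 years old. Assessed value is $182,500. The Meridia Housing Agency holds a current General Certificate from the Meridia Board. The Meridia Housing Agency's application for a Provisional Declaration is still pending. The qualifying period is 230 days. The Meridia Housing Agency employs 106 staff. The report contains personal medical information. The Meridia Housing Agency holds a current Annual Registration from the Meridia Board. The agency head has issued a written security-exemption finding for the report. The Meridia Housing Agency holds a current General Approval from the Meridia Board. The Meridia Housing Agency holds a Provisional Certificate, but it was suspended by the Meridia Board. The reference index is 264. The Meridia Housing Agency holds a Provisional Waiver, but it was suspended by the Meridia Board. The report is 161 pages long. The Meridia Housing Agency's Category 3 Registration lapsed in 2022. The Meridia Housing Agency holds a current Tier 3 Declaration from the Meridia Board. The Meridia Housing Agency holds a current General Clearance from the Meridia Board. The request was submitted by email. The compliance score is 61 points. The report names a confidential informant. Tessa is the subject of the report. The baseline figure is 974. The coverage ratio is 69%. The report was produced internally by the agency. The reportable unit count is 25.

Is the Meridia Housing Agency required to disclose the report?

No — exception (d) applies; the Meridia Housing Agency is not required to disclose the report.

Exception (a) is satisfied on its face — a current General Clearance is held; a written security-exemption finding has been issued. However, paragraphs (f)–(g) must be considered: (f) operates against (a): the baseline figure is 974, meeting the 908 threshold. (g) is inapplicable (the Provisional Declaration is not current), so (f) stands. So (a) is unavailable.
Exception (b) is satisfied on its face — the number of pages in the record is 161, below the 194 limit; the report names a confidential informant. But: (h) applies — a current Tier 3 Declaration is held. (i) is inapplicable (no current Provisional Waiver is held), so (h) stands. So (b) is unavailable.
Exception (c) requires that the agency holds a current Category 3 Registration from the Meridia Board; but no current Category 3 Registration is held, so (c) is unavailable.
Exception (d) is satisfied on its face — assessed value is $182,500, meeting the $180,000 threshold; a current General Approval is held. As to paragraphs (j)–(p): (j) would limit (d) — a current Annual Registration is held — but (k) sets (j) aside: (k) is engaged — the compliance score is 61 points, below the 70 points limit. (l) operates (Tessa is the subject of the report), but is itself disapplied by (m): (m) applies — the qualifying period is 230 days, meeting the 210 days threshold. (n) would limit (m) — the reportable unit count is 25, meeting the 23 threshold — but (o) sets (n) aside: (o) operates against (n): a current General Certificate is held. (p), which would lift (o), does not operate here — the coverage ratio is 69%, short of 80%. (d) remains available.
Exception (e) requires that the agency holds a current Provisional Certificate from the Meridia Board; but the Provisional Certificate is not current, so (e) is unavailable.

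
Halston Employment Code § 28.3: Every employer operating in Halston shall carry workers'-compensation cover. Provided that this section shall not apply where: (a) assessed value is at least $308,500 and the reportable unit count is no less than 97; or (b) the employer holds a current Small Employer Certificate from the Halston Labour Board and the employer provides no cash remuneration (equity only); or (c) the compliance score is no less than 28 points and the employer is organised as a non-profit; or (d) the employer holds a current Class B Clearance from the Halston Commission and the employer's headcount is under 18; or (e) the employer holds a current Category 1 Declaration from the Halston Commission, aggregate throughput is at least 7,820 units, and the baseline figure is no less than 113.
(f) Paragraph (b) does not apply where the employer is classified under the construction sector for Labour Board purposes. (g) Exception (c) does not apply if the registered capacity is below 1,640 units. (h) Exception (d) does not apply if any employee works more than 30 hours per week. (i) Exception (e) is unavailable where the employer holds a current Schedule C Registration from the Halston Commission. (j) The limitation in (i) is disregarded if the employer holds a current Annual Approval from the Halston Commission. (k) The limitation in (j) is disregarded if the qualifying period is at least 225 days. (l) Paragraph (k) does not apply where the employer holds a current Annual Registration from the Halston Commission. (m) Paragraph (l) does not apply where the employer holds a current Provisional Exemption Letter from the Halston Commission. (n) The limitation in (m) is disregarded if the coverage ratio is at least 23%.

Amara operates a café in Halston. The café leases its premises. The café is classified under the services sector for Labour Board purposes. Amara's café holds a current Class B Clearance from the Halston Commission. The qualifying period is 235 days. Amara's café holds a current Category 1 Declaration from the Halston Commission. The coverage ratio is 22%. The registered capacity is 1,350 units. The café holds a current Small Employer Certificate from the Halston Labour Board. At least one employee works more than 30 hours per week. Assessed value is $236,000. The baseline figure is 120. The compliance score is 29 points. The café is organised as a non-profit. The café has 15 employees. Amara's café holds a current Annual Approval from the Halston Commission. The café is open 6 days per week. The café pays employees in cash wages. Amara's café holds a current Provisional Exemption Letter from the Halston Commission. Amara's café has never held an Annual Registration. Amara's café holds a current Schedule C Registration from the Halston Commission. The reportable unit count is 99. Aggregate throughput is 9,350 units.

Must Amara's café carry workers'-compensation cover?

Yes — Amara's café must carry workers'-compensation cover.

Exception (a) fails — assessed value is $236,000, short of $308,500.
Exception (b) does not apply: employees are paid cash wages.
Exception (c) is satisfied on its face — the compliance score is 29 points, meeting the 28 points threshold; the employer is a non-profit. Turning to paragraph (g): (g) operates against (c): the registered capacity is 1,350 units, below the 1,640 units limit. Exception (c) does not apply.
Exception (d): a current Class B Clearance is held; the employer's headcount is 15, under the 18 limit — every condition holds. However, paragraph (h) must be considered: (h) operates — at least one employee exceeds 30 hours/week. So (d) is unavailable.
Exception (e) is satisfied on its face — a current Category 1 Declaration is held; aggregate throughput is 9,350 units, meeting the 7,820 units threshold; the baseline figure is 120, meeting the 113 threshold. But applying paragraphs (i)–(n): (i) operates against (e): a current Schedule C Registration is held. (j) would limit (i) — a current Annual Approval is held — but (k) sets (j) aside: (k) operates against (j): the qualifying period is 235 days, meeting the 225 days threshold. (l) does not operate here (the Annual Registration is not current), so (k) stands. (e) is therefore removed.
No exception is made out. Amara's café falls within the general rule.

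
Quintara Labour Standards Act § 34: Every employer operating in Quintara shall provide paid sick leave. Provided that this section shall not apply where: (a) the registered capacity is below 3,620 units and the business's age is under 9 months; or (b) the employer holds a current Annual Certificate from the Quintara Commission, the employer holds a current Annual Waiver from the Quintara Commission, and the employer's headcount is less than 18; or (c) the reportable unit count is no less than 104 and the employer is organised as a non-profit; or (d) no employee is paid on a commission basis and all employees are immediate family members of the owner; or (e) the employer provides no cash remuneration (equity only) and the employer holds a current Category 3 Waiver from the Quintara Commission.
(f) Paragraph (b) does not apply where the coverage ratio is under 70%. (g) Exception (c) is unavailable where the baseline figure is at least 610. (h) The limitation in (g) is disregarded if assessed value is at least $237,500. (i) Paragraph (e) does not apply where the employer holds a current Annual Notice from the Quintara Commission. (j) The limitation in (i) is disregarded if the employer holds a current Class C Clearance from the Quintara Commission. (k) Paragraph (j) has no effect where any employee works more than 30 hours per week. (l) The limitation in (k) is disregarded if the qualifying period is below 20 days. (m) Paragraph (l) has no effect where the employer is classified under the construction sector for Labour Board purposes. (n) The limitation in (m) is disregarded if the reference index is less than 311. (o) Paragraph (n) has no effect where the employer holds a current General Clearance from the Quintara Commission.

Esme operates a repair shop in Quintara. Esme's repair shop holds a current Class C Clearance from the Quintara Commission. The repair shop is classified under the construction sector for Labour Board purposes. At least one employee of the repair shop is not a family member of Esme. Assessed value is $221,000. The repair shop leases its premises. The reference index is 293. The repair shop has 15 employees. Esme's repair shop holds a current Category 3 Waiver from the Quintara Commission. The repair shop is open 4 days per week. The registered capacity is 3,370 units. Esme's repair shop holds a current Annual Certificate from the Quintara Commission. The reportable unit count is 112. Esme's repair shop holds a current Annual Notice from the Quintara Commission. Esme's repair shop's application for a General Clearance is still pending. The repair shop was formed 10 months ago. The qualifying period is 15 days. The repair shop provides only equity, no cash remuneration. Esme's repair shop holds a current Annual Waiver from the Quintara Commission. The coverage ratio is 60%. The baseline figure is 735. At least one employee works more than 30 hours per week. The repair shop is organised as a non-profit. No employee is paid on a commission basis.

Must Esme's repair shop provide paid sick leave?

Exception (a) does not apply: the business's age is 10 months, not under 9 months.
Exception (b)'s conditions are all satisfied: a current Annual Certificate is held; a current Annual Waiver is held; the employer's headcount is 15, less than the 18 limit. But applying paragraph (f): (f) is engaged — the coverage ratio is 60%, under the 70% limit. So (b) is unavailable.
Exception (c) is satisfied on its face — the reportable unit count is 112, meeting the 104 threshold; the employer is a non-profit. But: (g) operates against (c): the baseline figure is 735, meeting the 610 threshold. (h), which would lift (g), is not engaged — assessed value is $221,000, short of $237,500. (c) is therefore removed.
Exception (d) requires that all employees are immediate family members of the owner; but at least one employee is not a family member, so (d) is unavailable.
Exception (e) is satisfied on its face — remuneration is equity-only; a current Category 3 Waiver is held. Applying paragraphs (i)–(o): (i) would limit (e) — a current Annual Notice is held — but (j) sets (i) aside: (j) operates — a current Class C Clearance is held. (k) would limit (j) — at least one employee exceeds 30 hours/week — but (l) sets (k) aside: (l) operates against (k): the qualifying period is 15 days, below the 20 days limit. (m) applies (the repair shop is classified under the construction sector), but is displaced by (n): (n) operates against (m): the reference index is 293, less than the 311 limit. (o), which would lift (n), is not triggered — the General Clearance is not current. (e) remains available.

No — exception (e) applies; Esme's repair shop is not required to provide paid sick leave.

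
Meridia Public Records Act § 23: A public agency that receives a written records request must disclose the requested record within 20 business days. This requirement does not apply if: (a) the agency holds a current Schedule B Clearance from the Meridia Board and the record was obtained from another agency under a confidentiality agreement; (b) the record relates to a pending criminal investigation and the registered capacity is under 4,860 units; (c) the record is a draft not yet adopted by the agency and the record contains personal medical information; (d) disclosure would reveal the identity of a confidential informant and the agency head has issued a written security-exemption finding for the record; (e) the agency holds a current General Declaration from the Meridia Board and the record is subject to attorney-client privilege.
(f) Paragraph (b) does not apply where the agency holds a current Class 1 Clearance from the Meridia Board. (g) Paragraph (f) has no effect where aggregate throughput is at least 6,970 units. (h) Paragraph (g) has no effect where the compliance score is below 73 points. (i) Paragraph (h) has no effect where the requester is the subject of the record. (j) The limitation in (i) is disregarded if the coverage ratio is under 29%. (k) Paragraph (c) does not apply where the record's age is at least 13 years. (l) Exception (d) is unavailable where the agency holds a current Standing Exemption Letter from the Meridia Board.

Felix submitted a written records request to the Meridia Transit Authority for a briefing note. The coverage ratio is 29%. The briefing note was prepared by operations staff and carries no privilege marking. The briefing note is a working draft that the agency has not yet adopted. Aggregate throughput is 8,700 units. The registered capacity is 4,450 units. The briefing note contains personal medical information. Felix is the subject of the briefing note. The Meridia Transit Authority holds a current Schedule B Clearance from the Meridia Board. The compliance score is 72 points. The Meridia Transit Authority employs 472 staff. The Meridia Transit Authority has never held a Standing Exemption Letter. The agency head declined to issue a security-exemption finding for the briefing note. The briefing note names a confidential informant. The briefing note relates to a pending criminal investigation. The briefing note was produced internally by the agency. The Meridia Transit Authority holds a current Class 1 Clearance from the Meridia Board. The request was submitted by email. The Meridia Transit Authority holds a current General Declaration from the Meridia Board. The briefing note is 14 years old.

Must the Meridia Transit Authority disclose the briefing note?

No — exception (b) applies; the Meridia Transit Authority is not required to disclose the briefing note.

Exception (a) does not apply: the briefing note was produced internally.
Exception (b)'s conditions are all satisfied: the briefing note relates to a pending investigation; the registered capacity is 4,450 units, under the 4,860 units limit. Under paragraphs (f)–(j): (f) would limit (b) — a current Class 1 Clearance is held — but (g) sets (f) aside: (g) is triggered — aggregate throughput is 8,700 units, meeting the 6,970 units threshold. (h) would limit (g) — the compliance score is 72 points, below the 73 points limit — but (i) sets (h) aside: (i) is engaged — Felix is the subject of the briefing note. (j) is not triggered (the coverage ratio is 29%, not under 29%), so (i) stands. (b) remains available.
Exception (c)'s conditions are all satisfied: the briefing note is an unadopted draft; the briefing note contains personal medical information. Turning to paragraph (k): (k) operates against (c): the record's age is 14 years, meeting the 13 years threshold. So (c) is unavailable.
Exception (d) does not apply: the agency head declined to issue a security-exemption finding.
Exception (e) requires that the record is subject to attorney-client privilege; but the briefing note carries no privilege marking, so (e) is unavailable.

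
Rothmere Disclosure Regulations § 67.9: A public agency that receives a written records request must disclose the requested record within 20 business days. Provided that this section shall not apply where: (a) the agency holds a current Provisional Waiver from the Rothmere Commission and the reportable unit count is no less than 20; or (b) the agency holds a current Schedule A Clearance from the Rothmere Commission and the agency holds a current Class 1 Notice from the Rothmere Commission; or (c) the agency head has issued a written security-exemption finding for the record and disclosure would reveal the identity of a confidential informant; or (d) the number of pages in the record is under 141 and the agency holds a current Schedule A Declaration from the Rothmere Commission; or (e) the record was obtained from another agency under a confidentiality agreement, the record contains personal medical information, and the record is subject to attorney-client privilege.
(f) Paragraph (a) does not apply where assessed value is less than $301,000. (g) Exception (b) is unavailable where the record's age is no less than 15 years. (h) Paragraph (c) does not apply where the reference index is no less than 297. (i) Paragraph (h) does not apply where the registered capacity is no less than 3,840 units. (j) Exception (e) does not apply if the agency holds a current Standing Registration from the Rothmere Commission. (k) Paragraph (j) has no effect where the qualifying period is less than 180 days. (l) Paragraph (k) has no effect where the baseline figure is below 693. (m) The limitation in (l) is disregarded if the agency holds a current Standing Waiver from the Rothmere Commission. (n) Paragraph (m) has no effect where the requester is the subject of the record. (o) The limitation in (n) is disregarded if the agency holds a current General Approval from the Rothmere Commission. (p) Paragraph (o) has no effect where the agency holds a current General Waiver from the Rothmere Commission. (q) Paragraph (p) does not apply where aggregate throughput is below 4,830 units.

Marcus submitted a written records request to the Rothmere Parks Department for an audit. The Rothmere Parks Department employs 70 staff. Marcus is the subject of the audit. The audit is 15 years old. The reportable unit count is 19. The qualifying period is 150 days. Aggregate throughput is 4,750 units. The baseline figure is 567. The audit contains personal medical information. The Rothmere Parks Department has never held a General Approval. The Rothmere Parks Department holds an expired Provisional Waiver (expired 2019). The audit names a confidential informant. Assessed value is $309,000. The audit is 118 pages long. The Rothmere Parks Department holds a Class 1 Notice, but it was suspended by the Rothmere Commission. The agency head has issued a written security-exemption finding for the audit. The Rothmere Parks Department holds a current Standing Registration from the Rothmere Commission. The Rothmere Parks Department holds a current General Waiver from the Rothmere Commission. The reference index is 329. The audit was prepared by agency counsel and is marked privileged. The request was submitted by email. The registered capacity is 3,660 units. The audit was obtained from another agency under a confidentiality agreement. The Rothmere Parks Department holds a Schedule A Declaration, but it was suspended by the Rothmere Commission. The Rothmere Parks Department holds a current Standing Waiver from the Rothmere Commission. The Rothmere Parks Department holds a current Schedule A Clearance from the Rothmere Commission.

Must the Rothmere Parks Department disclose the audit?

Yes — the Rothmere Parks Department must disclose the audit.

Exception (a) does not apply: no current Provisional Waiver is held.
Exception (b) does not apply: no current Class 1 Notice is held.
All of (c)'s requirements are met (a written security-exemption finding has been issued; the audit names a confidential informant). But applying paragraphs (h)–(i): (h) operates against (c): the reference index is 329, meeting the 297 threshold. (i) does not operate here (the registered capacity is 3,660 units, short of 3,840 units), so (h) stands. Exception (c) does not apply.
Exception (d) requires that the agency holds a current Schedule A Declaration from the Rothmere Commission; but there is no Schedule A Declaration in force, so (d) is unavailable.
All of (e)'s requirements are met (the audit was obtained under a confidentiality agreement; the audit contains personal medical information; the audit is privileged). Turning to paragraphs (j)–(q): (j) operates against (e): a current Standing Registration is held. (k) would limit (j) — the qualifying period is 150 days, less than the 180 days limit — but (l) sets (k) aside: (l) operates against (k): the baseline figure is 567, below the 693 limit. (m) operates (a current Standing Waiver is held), but is displaced by (n): (n) operates against (m): Marcus is the subject of the audit. (o) is not triggered (the General Approval is not current), so (n) stands. Exception (e) does not apply.
None of the exceptions is available; § 67.9 applies in full.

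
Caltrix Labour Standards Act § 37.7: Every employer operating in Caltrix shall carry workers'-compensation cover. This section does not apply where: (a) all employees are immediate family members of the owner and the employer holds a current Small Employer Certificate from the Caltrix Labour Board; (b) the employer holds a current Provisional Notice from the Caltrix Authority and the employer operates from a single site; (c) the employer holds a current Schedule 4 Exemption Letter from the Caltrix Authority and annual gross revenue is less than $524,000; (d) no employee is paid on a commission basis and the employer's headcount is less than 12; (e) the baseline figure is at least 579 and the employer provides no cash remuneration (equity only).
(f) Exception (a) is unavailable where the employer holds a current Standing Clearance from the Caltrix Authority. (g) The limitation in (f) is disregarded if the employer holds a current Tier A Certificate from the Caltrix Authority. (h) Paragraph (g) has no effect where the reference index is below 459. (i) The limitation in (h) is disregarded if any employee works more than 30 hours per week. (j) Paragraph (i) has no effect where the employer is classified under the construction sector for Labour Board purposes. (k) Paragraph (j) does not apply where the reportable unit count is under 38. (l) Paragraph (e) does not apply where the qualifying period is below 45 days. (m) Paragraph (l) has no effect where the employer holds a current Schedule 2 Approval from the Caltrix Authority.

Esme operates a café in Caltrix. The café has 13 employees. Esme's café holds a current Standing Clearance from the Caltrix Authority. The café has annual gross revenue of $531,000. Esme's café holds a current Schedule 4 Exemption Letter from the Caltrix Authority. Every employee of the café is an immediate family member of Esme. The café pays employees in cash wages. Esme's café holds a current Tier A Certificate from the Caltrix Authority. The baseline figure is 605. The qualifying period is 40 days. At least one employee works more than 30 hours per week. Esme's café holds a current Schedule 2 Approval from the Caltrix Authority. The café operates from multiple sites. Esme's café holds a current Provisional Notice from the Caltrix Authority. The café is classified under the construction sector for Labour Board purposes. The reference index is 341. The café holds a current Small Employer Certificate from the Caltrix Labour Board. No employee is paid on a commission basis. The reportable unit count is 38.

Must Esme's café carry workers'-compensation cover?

Exception (a) is satisfied on its face — every employee is an immediate family member; a current Small Employer Certificate is held. Turning to paragraphs (f)–(k): (f) operates — a current Standing Clearance is held. (g) would limit (f) — a current Tier A Certificate is held — but (h) sets (g) aside: (h) operates against (g): the reference index is 341, below the 459 limit. (i) would limit (h) — at least one employee exceeds 30 hours/week — but (j) sets (i) aside: (j) operates — the café is classified under the construction sector. (k) is inapplicable (the reportable unit count is 38, not under 38), so (j) stands. (a) is therefore removed.
Exception (b) requires that the employer operates from a single site; but the employer operates from multiple sites, so (b) is unavailable.
Exception (c) does not apply: annual gross revenue is $531,000, not less than $524,000.
Exception (d) requires that the employer's headcount is less than 12; but the employer's headcount is 13, not less than 12, so (d) is unavailable.
Exception (e) requires that the employer provides no cash remuneration (equity only); but employees are paid cash wages, so (e) is unavailable.
No exception is made out. Esme's café falls within the general rule.

Yes — Esme's café must carry workers'-compensation cover.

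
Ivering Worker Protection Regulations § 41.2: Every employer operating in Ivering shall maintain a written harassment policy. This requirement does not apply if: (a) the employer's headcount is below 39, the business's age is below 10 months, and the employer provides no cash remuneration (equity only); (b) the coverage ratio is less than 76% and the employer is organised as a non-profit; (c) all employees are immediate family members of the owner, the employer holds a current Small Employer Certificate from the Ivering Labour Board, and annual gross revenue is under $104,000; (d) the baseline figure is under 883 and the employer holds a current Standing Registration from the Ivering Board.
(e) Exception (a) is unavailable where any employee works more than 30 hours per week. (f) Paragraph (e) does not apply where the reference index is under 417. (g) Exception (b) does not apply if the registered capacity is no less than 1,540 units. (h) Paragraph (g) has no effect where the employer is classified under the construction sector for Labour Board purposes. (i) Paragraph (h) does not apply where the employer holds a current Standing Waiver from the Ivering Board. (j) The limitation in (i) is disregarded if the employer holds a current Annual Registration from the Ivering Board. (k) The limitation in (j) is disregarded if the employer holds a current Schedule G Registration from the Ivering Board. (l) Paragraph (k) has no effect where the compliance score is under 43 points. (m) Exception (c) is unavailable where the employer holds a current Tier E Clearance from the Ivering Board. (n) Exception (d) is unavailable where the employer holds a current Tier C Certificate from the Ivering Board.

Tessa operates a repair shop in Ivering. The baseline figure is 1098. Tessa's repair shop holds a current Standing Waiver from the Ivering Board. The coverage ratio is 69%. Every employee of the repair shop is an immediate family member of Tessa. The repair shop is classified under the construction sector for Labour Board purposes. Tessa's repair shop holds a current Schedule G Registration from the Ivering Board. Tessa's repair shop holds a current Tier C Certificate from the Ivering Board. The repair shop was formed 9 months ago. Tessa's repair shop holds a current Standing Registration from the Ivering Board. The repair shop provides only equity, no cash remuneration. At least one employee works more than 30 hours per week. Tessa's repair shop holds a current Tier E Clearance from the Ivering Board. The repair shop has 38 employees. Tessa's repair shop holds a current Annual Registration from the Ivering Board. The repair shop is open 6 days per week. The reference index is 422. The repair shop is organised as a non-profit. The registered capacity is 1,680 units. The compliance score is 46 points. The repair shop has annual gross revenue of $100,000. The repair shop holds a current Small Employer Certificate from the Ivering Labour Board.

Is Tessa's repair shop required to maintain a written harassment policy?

Exception (a) is satisfied on its face — the employer's headcount is 38, below the 39 limit; the business's age is 9 months, below the 10 months limit; remuneration is equity-only. Turning to paragraphs (e)–(f): (e) operates against (a): at least one employee exceeds 30 hours/week. (f), which would lift (e), does not operate here — the reference index is 422, not under 417. Exception (a) does not apply.
All of (b)'s requirements are met (the coverage ratio is 69%, less than the 76% limit; the employer is a non-profit). Turning to paragraphs (g)–(l): (g) is triggered — the registered capacity is 1,680 units, meeting the 1,540 units threshold. (h) applies (the repair shop is classified under the construction sector), but yields to (i): (i) is engaged — a current Standing Waiver is held. (j) would limit (i) — a current Annual Registration is held — but (k) sets (j) aside: (k) applies — a current Schedule G Registration is held. (l) does not operate here (the compliance score is 46 points, not under 43 points), so (k) stands. So (b) is unavailable.
Exception (c)'s conditions are all satisfied: every employee is an immediate family member; a current Small Employer Certificate is held; annual gross revenue is $100,000, under the $104,000 limit. But: (m) applies — a current Tier E Clearance is held. So (c) is unavailable.
Exception (d) does not apply: the baseline figure is 1,098, not under 883.
No exception displaces § 41.2.

Yes — Tessa's repair shop must maintain a written harassment policy.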